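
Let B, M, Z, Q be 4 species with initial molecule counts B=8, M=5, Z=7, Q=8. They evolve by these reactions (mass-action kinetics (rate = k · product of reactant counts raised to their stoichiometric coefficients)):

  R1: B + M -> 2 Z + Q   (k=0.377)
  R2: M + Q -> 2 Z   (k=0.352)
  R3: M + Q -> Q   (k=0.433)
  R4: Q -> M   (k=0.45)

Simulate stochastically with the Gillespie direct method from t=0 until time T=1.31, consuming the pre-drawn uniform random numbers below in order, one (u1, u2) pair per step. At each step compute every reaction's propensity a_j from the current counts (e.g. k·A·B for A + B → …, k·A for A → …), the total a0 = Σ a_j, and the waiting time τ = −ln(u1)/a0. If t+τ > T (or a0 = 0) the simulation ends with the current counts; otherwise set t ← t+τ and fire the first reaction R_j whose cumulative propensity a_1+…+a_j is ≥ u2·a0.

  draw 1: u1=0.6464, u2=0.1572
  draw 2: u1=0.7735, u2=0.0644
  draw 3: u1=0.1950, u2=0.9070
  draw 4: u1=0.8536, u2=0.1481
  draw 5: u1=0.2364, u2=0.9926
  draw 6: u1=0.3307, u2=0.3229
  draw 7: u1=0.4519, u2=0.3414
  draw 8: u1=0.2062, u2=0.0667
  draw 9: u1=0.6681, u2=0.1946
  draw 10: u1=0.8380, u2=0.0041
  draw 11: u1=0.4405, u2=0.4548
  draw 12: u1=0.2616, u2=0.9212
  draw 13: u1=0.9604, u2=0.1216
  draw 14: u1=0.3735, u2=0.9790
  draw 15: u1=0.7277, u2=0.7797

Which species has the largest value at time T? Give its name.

Dominant species at T: Z

t=0.000: B=8 M=5 Z=7 Q=8
Draw 1: a1=15.080, a2=14.080, a3=17.320, a4=3.600, a0=50.080; τ=−ln(0.6464)/50.080=0.009 → t=0.009; u2·a0=0.1572·50.080=7.873 ≤ a1=15.080 → R1 fires; B=7 M=4 Z=9 Q=9
Draw 2: a1=10.556, a2=12.672, a3=15.588, a4=4.050, a0=42.866; τ=−ln(0.7735)/42.866=0.006 → t=0.015; u2·a0=0.0644·42.866=2.761 ≤ a1=10.556 → R1 fires; B=6 M=3 Z=11 Q=10
Draw 3: a1=6.786, a2=10.560, a3=12.990, a4=4.500, a0=34.836; τ=−ln(0.1950)/34.836=0.047 → t=0.062; u2·a0=0.9070·34.836=31.596; a1+…+a3=30.336 < 31.596 ≤ a1+…+a4=34.836 → R4 fires; B=6 M=4 Z=11 Q=9
Draw 4: a1=9.048, a2=12.672, a3=15.588, a4=4.050, a0=41.358; τ=−ln(0.8536)/41.358=0.004 → t=0.065; u2·a0=0.1481·41.358=6.125 ≤ a1=9.048 → R1 fires; B=5 M=3 Z=13 Q=10
Draw 5: a1=5.655, a2=10.560, a3=12.990, a4=4.500, a0=33.705; τ=−ln(0.2364)/33.705=0.043 → t=0.108; u2·a0=0.9926·33.705=33.456; a1+…+a3=29.205 < 33.456 ≤ a1+…+a4=33.705 → R4 fires; B=5 M=4 Z=13 Q=9
Draw 6: a1=7.540, a2=12.672, a3=15.588, a4=4.050, a0=39.850; τ=−ln(0.3307)/39.850=0.028 → t=0.136; u2·a0=0.3229·39.850=12.868; a1=7.540 < 12.868 ≤ a1+a2=20.212 → R2 fires; B=5 M=3 Z=15 Q=8
Draw 7: a1=5.655, a2=8.448, a3=10.392, a4=3.600, a0=28.095; τ=−ln(0.4519)/28.095=0.028 → t=0.164; u2·a0=0.3414·28.095=9.592; a1=5.655 < 9.592 ≤ a1+a2=14.103 → R2 fires; B=5 M=2 Z=17 Q=7
Draw 8: a1=3.770, a2=4.928, a3=6.062, a4=3.150, a0=17.910; τ=−ln(0.2062)/17.910=0.088 → t=0.252; u2·a0=0.0667·17.910=1.195 ≤ a1=3.770 → R1 fires; B=4 M=1 Z=19 Q=8
Draw 9: a1=1.508, a2=2.816, a3=3.464, a4=3.600, a0=11.388; τ=−ln(0.6681)/11.388=0.035 → t=0.288; u2·a0=0.1946·11.388=2.216; a1=1.508 < 2.216 ≤ a1+a2=4.324 → R2 fires; B=4 M=0 Z=21 Q=7
Draw 10: a1=0.000, a2=0.000, a3=0.000, a4=3.150, a0=3.150; τ=−ln(0.8380)/3.150=0.056 → t=0.344; u2·a0=0.0041·3.150=0.013; a1+…+a3=0.000 < 0.013 ≤ a1+…+a4=3.150 → R4 fires; B=4 M=1 Z=21 Q=6
Draw 11: a1=1.508, a2=2.112, a3=2.598, a4=2.700, a0=8.918; τ=−ln(0.4405)/8.918=0.092 → t=0.436; u2·a0=0.4548·8.918=4.056; a1+a2=3.620 < 4.056 ≤ a1+…+a3=6.218 → R3 fires; B=4 M=0 Z=21 Q=6
Draw 12: a1=0.000, a2=0.000, a3=0.000, a4=2.700, a0=2.700; τ=−ln(0.2616)/2.700=0.497 → t=0.933; u2·a0=0.9212·2.700=2.487; a1+…+a3=0.000 < 2.487 ≤ a1+…+a4=2.700 → R4 fires; B=4 M=1 Z=21 Q=5
Draw 13: a1=1.508, a2=1.760, a3=2.165, a4=2.250, a0=7.683; τ=−ln(0.9604)/7.683=0.005 → t=0.938; u2·a0=0.1216·7.683=0.934 ≤ a1=1.508 → R1 fires; B=3 M=0 Z=23 Q=6
Draw 14: a1=0.000, a2=0.000, a3=0.000, a4=2.700, a0=2.700; τ=−ln(0.3735)/2.700=0.365 → t=1.303; u2·a0=0.9790·2.700=2.643; a1+…+a3=0.000 < 2.643 ≤ a1+…+a4=2.700 → R4 fires; B=3 M=1 Z=23 Q=5
Draw 15: a1=1.131, a2=1.760, a3=2.165, a4=2.250, a0=7.306; τ=−ln(0.7277)/7.306=0.044 → t=1.346 > T=1.31: stop.
At T=1.31: B=3 M=1 Z=23 Q=5; the largest is Z.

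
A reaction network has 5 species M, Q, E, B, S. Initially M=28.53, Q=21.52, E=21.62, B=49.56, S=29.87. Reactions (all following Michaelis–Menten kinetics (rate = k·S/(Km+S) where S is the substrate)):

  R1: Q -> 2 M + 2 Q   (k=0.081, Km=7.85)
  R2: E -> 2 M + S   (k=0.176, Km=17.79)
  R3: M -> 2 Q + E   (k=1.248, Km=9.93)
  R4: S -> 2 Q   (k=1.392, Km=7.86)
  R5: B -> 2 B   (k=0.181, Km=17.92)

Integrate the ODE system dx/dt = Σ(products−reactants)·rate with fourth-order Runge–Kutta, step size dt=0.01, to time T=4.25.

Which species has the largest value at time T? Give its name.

Dominant species at T: B

RK4 with dt=0.01: 425 steps to T=4.25. Trajectory (selected grid times):
t=0.00: M=28.53 Q=21.52 E=21.62 B=49.56 S=29.87
t=0.47: M=28.24 Q=23.45 E=22.01 B=49.62 S=29.40
t=0.94: M=27.96 Q=25.38 E=22.40 B=49.68 S=28.93
t=1.42: M=27.67 Q=27.34 E=22.79 B=49.75 S=28.45
t=1.89: M=27.39 Q=29.25 E=23.18 B=49.81 S=27.99
t=2.36: M=27.12 Q=31.16 E=23.56 B=49.87 S=27.52
t=2.83: M=26.85 Q=33.07 E=23.94 B=49.94 S=27.06
t=3.31: M=26.57 Q=35.01 E=24.33 B=50.00 S=26.60
t=3.78: M=26.30 Q=36.90 E=24.71 B=50.06 S=26.14
t=4.25: M=26.04 Q=38.79 E=25.08 B=50.13 S=25.69
At T=4.25: M=26.04 Q=38.79 E=25.08 B=50.13 S=25.69; the largest is B.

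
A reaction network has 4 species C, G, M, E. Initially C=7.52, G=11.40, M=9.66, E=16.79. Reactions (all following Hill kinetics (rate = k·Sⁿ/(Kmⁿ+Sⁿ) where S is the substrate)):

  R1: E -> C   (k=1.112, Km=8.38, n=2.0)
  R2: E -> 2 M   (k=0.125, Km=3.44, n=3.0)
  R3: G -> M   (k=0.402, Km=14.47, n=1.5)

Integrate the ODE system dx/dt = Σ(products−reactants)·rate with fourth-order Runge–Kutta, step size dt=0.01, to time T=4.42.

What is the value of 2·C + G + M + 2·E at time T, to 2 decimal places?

Value at T = 69.68

Check how each reaction changes W = 2·C + G + M + 2·E (weight of products minus weight of reactants):
R1: E -> C: (2·1) − (2·1) = 2 − 2 = 0
R2: E -> 2 M: (1·2) − (2·1) = 2 − 2 = 0
R3: G -> M: (1·1) − (1·1) = 1 − 1 = 0
Every reaction leaves W unchanged, so W is conserved and no simulation is needed: W(T) = W(0) = 2·7.52 + 11.40 + 9.66 + 2·16.79 = 69.68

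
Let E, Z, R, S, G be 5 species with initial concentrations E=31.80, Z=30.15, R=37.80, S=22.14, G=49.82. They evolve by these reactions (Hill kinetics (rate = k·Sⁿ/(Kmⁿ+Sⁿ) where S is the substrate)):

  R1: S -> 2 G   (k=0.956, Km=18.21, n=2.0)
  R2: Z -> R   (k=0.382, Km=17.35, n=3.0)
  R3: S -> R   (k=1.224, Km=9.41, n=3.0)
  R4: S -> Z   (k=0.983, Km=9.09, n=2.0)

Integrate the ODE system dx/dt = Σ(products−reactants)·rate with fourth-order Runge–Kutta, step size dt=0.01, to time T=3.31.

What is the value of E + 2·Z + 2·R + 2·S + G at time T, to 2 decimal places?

Check how each reaction changes W = E + 2·Z + 2·R + 2·S + G (weight of products minus weight of reactants):
R1: S -> 2 G: (1·2) − (2·1) = 2 − 2 = 0
R2: Z -> R: (2·1) − (2·1) = 2 − 2 = 0
R3: S -> R: (2·1) − (2·1) = 2 − 2 = 0
R4: S -> Z: (2·1) − (2·1) = 2 − 2 = 0
Every reaction leaves W unchanged, so W is conserved and no simulation is needed: W(T) = W(0) = 31.80 + 2·30.15 + 2·37.80 + 2·22.14 + 49.82 = 261.80

Value at T = 261.80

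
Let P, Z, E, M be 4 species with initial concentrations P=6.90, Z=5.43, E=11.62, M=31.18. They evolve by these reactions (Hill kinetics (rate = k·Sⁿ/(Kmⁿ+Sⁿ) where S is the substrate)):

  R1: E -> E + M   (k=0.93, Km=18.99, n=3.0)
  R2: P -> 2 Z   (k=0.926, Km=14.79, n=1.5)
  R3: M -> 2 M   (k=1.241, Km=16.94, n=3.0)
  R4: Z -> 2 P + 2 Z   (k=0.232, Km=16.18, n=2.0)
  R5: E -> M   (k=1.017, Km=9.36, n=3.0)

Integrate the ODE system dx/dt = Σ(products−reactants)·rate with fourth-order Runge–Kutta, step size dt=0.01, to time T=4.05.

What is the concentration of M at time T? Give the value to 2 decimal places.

M at T = 38.58

RK4 with dt=0.01: 405 steps to T=4.05. Trajectory (selected grid times):
t=0.00: P=6.90 Z=5.43 E=11.62 M=31.18
t=0.45: P=6.82 Z=5.64 E=11.32 M=32.04
t=0.90: P=6.75 Z=5.85 E=11.04 M=32.88
t=1.35: P=6.67 Z=6.06 E=10.76 M=33.72
t=1.80: P=6.60 Z=6.26 E=10.48 M=34.56
t=2.25: P=6.54 Z=6.47 E=10.22 M=35.38
t=2.70: P=6.47 Z=6.67 E=9.97 M=36.19
t=3.15: P=6.41 Z=6.87 E=9.72 M=37.00
t=3.60: P=6.35 Z=7.07 E=9.48 M=37.79
t=4.05: P=6.29 Z=7.27 E=9.25 M=38.58
Read off M at T=4.05: 38.58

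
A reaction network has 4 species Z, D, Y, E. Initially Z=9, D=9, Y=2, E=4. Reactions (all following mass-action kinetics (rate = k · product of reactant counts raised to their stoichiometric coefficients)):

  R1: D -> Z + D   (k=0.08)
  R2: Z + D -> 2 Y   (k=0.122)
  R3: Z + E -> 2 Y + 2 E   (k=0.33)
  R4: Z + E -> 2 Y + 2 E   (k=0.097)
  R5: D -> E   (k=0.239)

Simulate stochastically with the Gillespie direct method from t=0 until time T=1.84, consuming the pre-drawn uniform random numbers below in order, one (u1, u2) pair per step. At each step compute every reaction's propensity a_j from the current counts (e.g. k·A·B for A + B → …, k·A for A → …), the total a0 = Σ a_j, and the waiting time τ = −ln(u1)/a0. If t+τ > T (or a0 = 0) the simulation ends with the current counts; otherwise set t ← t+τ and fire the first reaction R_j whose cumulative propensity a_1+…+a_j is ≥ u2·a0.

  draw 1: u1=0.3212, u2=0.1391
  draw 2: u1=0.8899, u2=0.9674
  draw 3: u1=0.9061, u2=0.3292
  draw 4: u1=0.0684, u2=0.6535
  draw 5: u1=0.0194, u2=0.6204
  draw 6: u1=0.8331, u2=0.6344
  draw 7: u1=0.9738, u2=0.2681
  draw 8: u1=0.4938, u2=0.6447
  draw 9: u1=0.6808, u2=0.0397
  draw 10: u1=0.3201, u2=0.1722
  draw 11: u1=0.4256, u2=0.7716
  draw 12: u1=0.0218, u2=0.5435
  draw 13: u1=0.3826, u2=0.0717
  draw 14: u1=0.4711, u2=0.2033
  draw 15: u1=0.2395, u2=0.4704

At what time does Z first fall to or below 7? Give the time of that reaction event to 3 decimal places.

Threshold first reached at t = 0.049

t=0.000: Z=9 D=9 Y=2 E=4
Draw 1: a1=0.720, a2=9.882, a3=11.880, a4=3.492, a5=2.151, a0=28.125; τ=−ln(0.3212)/28.125=0.040 → t=0.040; u2·a0=0.1391·28.125=3.912; a1=0.720 < 3.912 ≤ a1+a2=10.602 → R2 fires; Z=8 D=8 Y=4 E=4
Draw 2: a1=0.640, a2=7.808, a3=10.560, a4=3.104, a5=1.912, a0=24.024; τ=−ln(0.8899)/24.024=0.005 → t=0.045; u2·a0=0.9674·24.024=23.241; a1+…+a4=22.112 < 23.241 ≤ a1+…+a5=24.024 → R5 fires; Z=8 D=7 Y=4 E=5
Draw 3: a1=0.560, a2=6.832, a3=13.200, a4=3.880, a5=1.673, a0=26.145; τ=−ln(0.9061)/26.145=0.004 → t=0.049; u2·a0=0.3292·26.145=8.607; a1+a2=7.392 < 8.607 ≤ a1+…+a3=20.592 → R3 fires; Z=7 D=7 Y=6 E=6
Draw 4: a1=0.560, a2=5.978, a3=13.860, a4=4.074, a5=1.673, a0=26.145; τ=−ln(0.0684)/26.145=0.103 → t=0.152; u2·a0=0.6535·26.145=17.086; a1+a2=6.538 < 17.086 ≤ a1+…+a3=20.398 → R3 fires; Z=6 D=7 Y=8 E=7
Draw 5: a1=0.560, a2=5.124, a3=13.860, a4=4.074, a5=1.673, a0=25.291; τ=−ln(0.0194)/25.291=0.156 → t=0.307; u2·a0=0.6204·25.291=15.691; a1+a2=5.684 < 15.691 ≤ a1+…+a3=19.544 → R3 fires; Z=5 D=7 Y=10 E=8
Draw 6: a1=0.560, a2=4.270, a3=13.200, a4=3.880, a5=1.673, a0=23.583; τ=−ln(0.8331)/23.583=0.008 → t=0.315; u2·a0=0.6344·23.583=14.961; a1+a2=4.830 < 14.961 ≤ a1+…+a3=18.030 → R3 fires; Z=4 D=7 Y=12 E=9
Draw 7: a1=0.560, a2=3.416, a3=11.880, a4=3.492, a5=1.673, a0=21.021; τ=−ln(0.9738)/21.021=0.001 → t=0.316; u2·a0=0.2681·21.021=5.636; a1+a2=3.976 < 5.636 ≤ a1+…+a3=15.856 → R3 fires; Z=3 D=7 Y=14 E=10
Draw 8: a1=0.560, a2=2.562, a3=9.900, a4=2.910, a5=1.673, a0=17.605; τ=−ln(0.4938)/17.605=0.040 → t=0.357; u2·a0=0.6447·17.605=11.350; a1+a2=3.122 < 11.350 ≤ a1+…+a3=13.022 → R3 fires; Z=2 D=7 Y=16 E=11
Draw 9: a1=0.560, a2=1.708, a3=7.260, a4=2.134, a5=1.673, a0=13.335; τ=−ln(0.6808)/13.335=0.029 → t=0.385; u2·a0=0.0397·13.335=0.529 ≤ a1=0.560 → R1 fires; Z=3 D=7 Y=16 E=11
Draw 10: a1=0.560, a2=2.562, a3=10.890, a4=3.201, a5=1.673, a0=18.886; τ=−ln(0.3201)/18.886=0.060 → t=0.446; u2·a0=0.1722·18.886=3.252; a1+a2=3.122 < 3.252 ≤ a1+…+a3=14.012 → R3 fires; Z=2 D=7 Y=18 E=12
Draw 11: a1=0.560, a2=1.708, a3=7.920, a4=2.328, a5=1.673, a0=14.189; τ=−ln(0.4256)/14.189=0.060 → t=0.506; u2·a0=0.7716·14.189=10.948; a1+…+a3=10.188 < 10.948 ≤ a1+…+a4=12.516 → R4 fires; Z=1 D=7 Y=20 E=13
Draw 12: a1=0.560, a2=0.854, a3=4.290, a4=1.261, a5=1.673, a0=8.638; τ=−ln(0.0218)/8.638=0.443 → t=0.949; u2·a0=0.5435·8.638=4.695; a1+a2=1.414 < 4.695 ≤ a1+…+a3=5.704 → R3 fires; Z=0 D=7 Y=22 E=14
Draw 13: a1=0.560, a2=0.000, a3=0.000, a4=0.000, a5=1.673, a0=2.233; τ=−ln(0.3826)/2.233=0.430 → t=1.379; u2·a0=0.0717·2.233=0.160 ≤ a1=0.560 → R1 fires; Z=1 D=7 Y=22 E=14
Draw 14: a1=0.560, a2=0.854, a3=4.620, a4=1.358, a5=1.673, a0=9.065; τ=−ln(0.4711)/9.065=0.083 → t=1.462; u2·a0=0.2033·9.065=1.843; a1+a2=1.414 < 1.843 ≤ a1+…+a3=6.034 → R3 fires; Z=0 D=7 Y=24 E=15
Draw 15: a1=0.560, a2=0.000, a3=0.000, a4=0.000, a5=1.673, a0=2.233; τ=−ln(0.2395)/2.233=0.640 → t=2.102 > T=1.84: stop.
Z first becomes ≤ 7 when it reaches 7 at the event at t=0.049.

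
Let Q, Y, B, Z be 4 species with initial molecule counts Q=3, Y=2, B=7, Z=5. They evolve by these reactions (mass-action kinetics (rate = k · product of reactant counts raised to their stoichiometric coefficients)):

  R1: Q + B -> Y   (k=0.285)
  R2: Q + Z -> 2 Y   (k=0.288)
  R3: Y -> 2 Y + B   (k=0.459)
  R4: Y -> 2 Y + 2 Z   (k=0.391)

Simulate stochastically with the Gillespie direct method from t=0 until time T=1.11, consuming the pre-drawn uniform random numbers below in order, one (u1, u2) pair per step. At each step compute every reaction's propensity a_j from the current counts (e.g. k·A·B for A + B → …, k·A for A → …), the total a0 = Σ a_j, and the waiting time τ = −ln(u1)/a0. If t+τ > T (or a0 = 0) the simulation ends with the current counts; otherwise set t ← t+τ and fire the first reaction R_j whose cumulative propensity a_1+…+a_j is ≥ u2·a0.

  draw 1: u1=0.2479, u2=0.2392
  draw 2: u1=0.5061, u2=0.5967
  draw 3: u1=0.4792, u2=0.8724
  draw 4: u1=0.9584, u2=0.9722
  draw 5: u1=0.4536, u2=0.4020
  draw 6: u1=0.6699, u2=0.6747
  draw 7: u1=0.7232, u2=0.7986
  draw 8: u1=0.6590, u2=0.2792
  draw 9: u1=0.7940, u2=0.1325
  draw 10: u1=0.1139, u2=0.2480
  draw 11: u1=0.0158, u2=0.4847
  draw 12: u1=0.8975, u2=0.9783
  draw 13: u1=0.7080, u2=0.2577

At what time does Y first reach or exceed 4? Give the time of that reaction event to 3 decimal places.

Threshold first reached at t = 0.193

t=0.000: Q=3 Y=2 B=7 Z=5
Draw 1: a1=5.985, a2=4.320, a3=0.918, a4=0.782, a0=12.005; τ=−ln(0.2479)/12.005=0.116 → t=0.116; u2·a0=0.2392·12.005=2.872 ≤ a1=5.985 → R1 fires; Q=2 Y=3 B=6 Z=5
Draw 2: a1=3.420, a2=2.880, a3=1.377, a4=1.173, a0=8.850; τ=−ln(0.5061)/8.850=0.077 → t=0.193; u2·a0=0.5967·8.850=5.281; a1=3.420 < 5.281 ≤ a1+a2=6.300 → R2 fires; Q=1 Y=5 B=6 Z=4
Draw 3: a1=1.710, a2=1.152, a3=2.295, a4=1.955, a0=7.112; τ=−ln(0.4792)/7.112=0.103 → t=0.297; u2·a0=0.8724·7.112=6.205; a1+…+a3=5.157 < 6.205 ≤ a1+…+a4=7.112 → R4 fires; Q=1 Y=6 B=6 Z=6
Draw 4: a1=1.710, a2=1.728, a3=2.754, a4=2.346, a0=8.538; τ=−ln(0.9584)/8.538=0.005 → t=0.302; u2·a0=0.9722·8.538=8.301; a1+…+a3=6.192 < 8.301 ≤ a1+…+a4=8.538 → R4 fires; Q=1 Y=7 B=6 Z=8
Draw 5: a1=1.710, a2=2.304, a3=3.213, a4=2.737, a0=9.964; τ=−ln(0.4536)/9.964=0.079 → t=0.381; u2·a0=0.4020·9.964=4.006; a1=1.710 < 4.006 ≤ a1+a2=4.014 → R2 fires; Q=0 Y=9 B=6 Z=7
Draw 6: a1=0.000, a2=0.000, a3=4.131, a4=3.519, a0=7.650; τ=−ln(0.6699)/7.650=0.052 → t=0.433; u2·a0=0.6747·7.650=5.161; a1+…+a3=4.131 < 5.161 ≤ a1+…+a4=7.650 → R4 fires; Q=0 Y=10 B=6 Z=9
Draw 7: a1=0.000, a2=0.000, a3=4.590, a4=3.910, a0=8.500; τ=−ln(0.7232)/8.500=0.038 → t=0.471; u2·a0=0.7986·8.500=6.788; a1+…+a3=4.590 < 6.788 ≤ a1+…+a4=8.500 → R4 fires; Q=0 Y=11 B=6 Z=11
Draw 8: a1=0.000, a2=0.000, a3=5.049, a4=4.301, a0=9.350; τ=−ln(0.6590)/9.350=0.045 → t=0.516; u2·a0=0.2792·9.350=2.611; a1+a2=0.000 < 2.611 ≤ a1+…+a3=5.049 → R3 fires; Q=0 Y=12 B=7 Z=11
Draw 9: a1=0.000, a2=0.000, a3=5.508, a4=4.692, a0=10.200; τ=−ln(0.7940)/10.200=0.023 → t=0.539; u2·a0=0.1325·10.200=1.351; a1+a2=0.000 < 1.351 ≤ a1+…+a3=5.508 → R3 fires; Q=0 Y=13 B=8 Z=11
Draw 10: a1=0.000, a2=0.000, a3=5.967, a4=5.083, a0=11.050; τ=−ln(0.1139)/11.050=0.197 → t=0.735; u2·a0=0.2480·11.050=2.740; a1+a2=0.000 < 2.740 ≤ a1+…+a3=5.967 → R3 fires; Q=0 Y=14 B=9 Z=11
Draw 11: a1=0.000, a2=0.000, a3=6.426, a4=5.474, a0=11.900; τ=−ln(0.0158)/11.900=0.349 → t=1.084; u2·a0=0.4847·11.900=5.768; a1+a2=0.000 < 5.768 ≤ a1+…+a3=6.426 → R3 fires; Q=0 Y=15 B=10 Z=11
Draw 12: a1=0.000, a2=0.000, a3=6.885, a4=5.865, a0=12.750; τ=−ln(0.8975)/12.750=0.008 → t=1.092; u2·a0=0.9783·12.750=12.473; a1+…+a3=6.885 < 12.473 ≤ a1+…+a4=12.750 → R4 fires; Q=0 Y=16 B=10 Z=13
Draw 13: a1=0.000, a2=0.000, a3=7.344, a4=6.256, a0=13.600; τ=−ln(0.7080)/13.600=0.025 → t=1.118 > T=1.11: stop.
Y first becomes ≥ 4 when it reaches 5 at the event at t=0.193.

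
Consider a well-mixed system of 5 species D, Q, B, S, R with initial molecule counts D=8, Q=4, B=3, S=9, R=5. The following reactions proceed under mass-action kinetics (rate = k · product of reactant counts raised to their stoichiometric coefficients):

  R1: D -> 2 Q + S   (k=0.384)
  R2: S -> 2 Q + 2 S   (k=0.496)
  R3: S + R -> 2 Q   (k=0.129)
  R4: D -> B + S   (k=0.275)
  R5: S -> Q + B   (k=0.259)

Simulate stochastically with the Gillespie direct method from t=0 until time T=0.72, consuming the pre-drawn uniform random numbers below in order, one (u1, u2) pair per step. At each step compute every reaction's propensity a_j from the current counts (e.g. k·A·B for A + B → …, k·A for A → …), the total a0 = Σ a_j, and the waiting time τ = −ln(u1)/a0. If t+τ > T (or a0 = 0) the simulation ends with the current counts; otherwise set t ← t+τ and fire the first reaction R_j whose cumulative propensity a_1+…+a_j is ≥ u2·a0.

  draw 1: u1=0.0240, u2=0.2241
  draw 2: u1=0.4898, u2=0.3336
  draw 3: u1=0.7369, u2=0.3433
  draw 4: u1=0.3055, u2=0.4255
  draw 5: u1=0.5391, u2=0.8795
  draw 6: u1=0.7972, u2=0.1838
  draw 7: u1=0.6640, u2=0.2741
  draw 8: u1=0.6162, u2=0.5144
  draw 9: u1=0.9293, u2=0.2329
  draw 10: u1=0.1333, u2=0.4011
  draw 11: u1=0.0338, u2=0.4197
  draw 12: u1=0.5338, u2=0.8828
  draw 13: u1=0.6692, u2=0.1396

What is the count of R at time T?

t=0.000: D=8 Q=4 B=3 S=9 R=5
Draw 1: a1=3.072, a2=4.464, a3=5.805, a4=2.200, a5=2.331, a0=17.872; τ=−ln(0.0240)/17.872=0.209 → t=0.209; u2·a0=0.2241·17.872=4.005; a1=3.072 < 4.005 ≤ a1+a2=7.536 → R2 fires; D=8 Q=6 B=3 S=10 R=5
Draw 2: a1=3.072, a2=4.960, a3=6.450, a4=2.200, a5=2.590, a0=19.272; τ=−ln(0.4898)/19.272=0.037 → t=0.246; u2·a0=0.3336·19.272=6.429; a1=3.072 < 6.429 ≤ a1+a2=8.032 → R2 fires; D=8 Q=8 B=3 S=11 R=5
Draw 3: a1=3.072, a2=5.456, a3=7.095, a4=2.200, a5=2.849, a0=20.672; τ=−ln(0.7369)/20.672=0.015 → t=0.260; u2·a0=0.3433·20.672=7.097; a1=3.072 < 7.097 ≤ a1+a2=8.528 → R2 fires; D=8 Q=10 B=3 S=12 R=5
Draw 4: a1=3.072, a2=5.952, a3=7.740, a4=2.200, a5=3.108, a0=22.072; τ=−ln(0.3055)/22.072=0.054 → t=0.314; u2·a0=0.4255·22.072=9.392; a1+a2=9.024 < 9.392 ≤ a1+…+a3=16.764 → R3 fires; D=8 Q=12 B=3 S=11 R=4
Draw 5: a1=3.072, a2=5.456, a3=5.676, a4=2.200, a5=2.849, a0=19.253; τ=−ln(0.5391)/19.253=0.032 → t=0.346; u2·a0=0.8795·19.253=16.933; a1+…+a4=16.404 < 16.933 ≤ a1+…+a5=19.253 → R5 fires; D=8 Q=13 B=4 S=10 R=4
Draw 6: a1=3.072, a2=4.960, a3=5.160, a4=2.200, a5=2.590, a0=17.982; τ=−ln(0.7972)/17.982=0.013 → t=0.359; u2·a0=0.1838·17.982=3.305; a1=3.072 < 3.305 ≤ a1+a2=8.032 → R2 fires; D=8 Q=15 B=4 S=11 R=4
Draw 7: a1=3.072, a2=5.456, a3=5.676, a4=2.200, a5=2.849, a0=19.253; τ=−ln(0.6640)/19.253=0.021 → t=0.380; u2·a0=0.2741·19.253=5.277; a1=3.072 < 5.277 ≤ a1+a2=8.528 → R2 fires; D=8 Q=17 B=4 S=12 R=4
Draw 8: a1=3.072, a2=5.952, a3=6.192, a4=2.200, a5=3.108, a0=20.524; τ=−ln(0.6162)/20.524=0.024 → t=0.404; u2·a0=0.5144·20.524=10.558; a1+a2=9.024 < 10.558 ≤ a1+…+a3=15.216 → R3 fires; D=8 Q=19 B=4 S=11 R=3
Draw 9: a1=3.072, a2=5.456, a3=4.257, a4=2.200, a5=2.849, a0=17.834; τ=−ln(0.9293)/17.834=0.004 → t=0.408; u2·a0=0.2329·17.834=4.154; a1=3.072 < 4.154 ≤ a1+a2=8.528 → R2 fires; D=8 Q=21 B=4 S=12 R=3
Draw 10: a1=3.072, a2=5.952, a3=4.644, a4=2.200, a5=3.108, a0=18.976; τ=−ln(0.1333)/18.976=0.106 → t=0.514; u2·a0=0.4011·18.976=7.611; a1=3.072 < 7.611 ≤ a1+a2=9.024 → R2 fires; D=8 Q=23 B=4 S=13 R=3
Draw 11: a1=3.072, a2=6.448, a3=5.031, a4=2.200, a5=3.367, a0=20.118; τ=−ln(0.0338)/20.118=0.168 → t=0.682; u2·a0=0.4197·20.118=8.444; a1=3.072 < 8.444 ≤ a1+a2=9.520 → R2 fires; D=8 Q=25 B=4 S=14 R=3
Draw 12: a1=3.072, a2=6.944, a3=5.418, a4=2.200, a5=3.626, a0=21.260; τ=−ln(0.5338)/21.260=0.030 → t=0.712; u2·a0=0.8828·21.260=18.768; a1+…+a4=17.634 < 18.768 ≤ a1+…+a5=21.260 → R5 fires; D=8 Q=26 B=5 S=13 R=3
Draw 13: a1=3.072, a2=6.448, a3=5.031, a4=2.200, a5=3.367, a0=20.118; τ=−ln(0.6692)/20.118=0.020 → t=0.732 > T=0.72: stop.
Read off R at T=0.72: 3

R at T = 3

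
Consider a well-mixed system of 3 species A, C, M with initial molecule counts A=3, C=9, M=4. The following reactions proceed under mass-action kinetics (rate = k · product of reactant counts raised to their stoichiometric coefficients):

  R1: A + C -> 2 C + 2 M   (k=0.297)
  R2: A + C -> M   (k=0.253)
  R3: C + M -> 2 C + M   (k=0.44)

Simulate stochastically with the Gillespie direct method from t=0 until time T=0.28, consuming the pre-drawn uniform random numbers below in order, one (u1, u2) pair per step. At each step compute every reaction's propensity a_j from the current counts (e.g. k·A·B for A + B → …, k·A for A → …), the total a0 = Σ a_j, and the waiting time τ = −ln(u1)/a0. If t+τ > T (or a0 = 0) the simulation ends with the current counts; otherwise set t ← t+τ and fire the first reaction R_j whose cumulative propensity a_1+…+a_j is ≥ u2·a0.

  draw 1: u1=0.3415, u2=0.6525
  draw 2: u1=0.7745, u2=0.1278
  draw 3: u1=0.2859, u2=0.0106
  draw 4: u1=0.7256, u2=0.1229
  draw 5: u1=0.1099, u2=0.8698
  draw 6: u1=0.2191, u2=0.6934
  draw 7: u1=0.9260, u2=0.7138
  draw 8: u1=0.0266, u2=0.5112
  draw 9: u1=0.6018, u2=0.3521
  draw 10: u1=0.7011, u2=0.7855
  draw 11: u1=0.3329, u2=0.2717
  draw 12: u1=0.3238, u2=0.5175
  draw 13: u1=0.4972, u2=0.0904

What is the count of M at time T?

M at T = 9

t=0.000: A=3 C=9 M=4
Draw 1: a1=8.019, a2=6.831, a3=15.840, a0=30.690; τ=−ln(0.3415)/30.690=0.035 → t=0.035; u2·a0=0.6525·30.690=20.025; a1+a2=14.850 < 20.025 ≤ a1+…+a3=30.690 → R3 fires; A=3 C=10 M=4
Draw 2: a1=8.910, a2=7.590, a3=17.600, a0=34.100; τ=−ln(0.7745)/34.100=0.007 → t=0.043; u2·a0=0.1278·34.100=4.358 ≤ a1=8.910 → R1 fires; A=2 C=11 M=6
Draw 3: a1=6.534, a2=5.566, a3=29.040, a0=41.140; τ=−ln(0.2859)/41.140=0.030 → t=0.073; u2·a0=0.0106·41.140=0.436 ≤ a1=6.534 → R1 fires; A=1 C=12 M=8
Draw 4: a1=3.564, a2=3.036, a3=42.240, a0=48.840; τ=−ln(0.7256)/48.840=0.007 → t=0.080; u2·a0=0.1229·48.840=6.002; a1=3.564 < 6.002 ≤ a1+a2=6.600 → R2 fires; A=0 C=11 M=9
Draw 5: a1=0.000, a2=0.000, a3=43.560, a0=43.560; τ=−ln(0.1099)/43.560=0.051 → t=0.130; u2·a0=0.8698·43.560=37.888; a1+a2=0.000 < 37.888 ≤ a1+…+a3=43.560 → R3 fires; A=0 C=12 M=9
Draw 6: a1=0.000, a2=0.000, a3=47.520, a0=47.520; τ=−ln(0.2191)/47.520=0.032 → t=0.162; u2·a0=0.6934·47.520=32.950; a1+a2=0.000 < 32.950 ≤ a1+…+a3=47.520 → R3 fires; A=0 C=13 M=9
Draw 7: a1=0.000, a2=0.000, a3=51.480, a0=51.480; τ=−ln(0.9260)/51.480=0.001 → t=0.164; u2·a0=0.7138·51.480=36.746; a1+a2=0.000 < 36.746 ≤ a1+…+a3=51.480 → R3 fires; A=0 C=14 M=9
Draw 8: a1=0.000, a2=0.000, a3=55.440, a0=55.440; τ=−ln(0.0266)/55.440=0.065 → t=0.229; u2·a0=0.5112·55.440=28.341; a1+a2=0.000 < 28.341 ≤ a1+…+a3=55.440 → R3 fires; A=0 C=15 M=9
Draw 9: a1=0.000, a2=0.000, a3=59.400, a0=59.400; τ=−ln(0.6018)/59.400=0.009 → t=0.238; u2·a0=0.3521·59.400=20.915; a1+a2=0.000 < 20.915 ≤ a1+…+a3=59.400 → R3 fires; A=0 C=16 M=9
Draw 10: a1=0.000, a2=0.000, a3=63.360, a0=63.360; τ=−ln(0.7011)/63.360=0.006 → t=0.243; u2·a0=0.7855·63.360=49.769; a1+a2=0.000 < 49.769 ≤ a1+…+a3=63.360 → R3 fires; A=0 C=17 M=9
Draw 11: a1=0.000, a2=0.000, a3=67.320, a0=67.320; τ=−ln(0.3329)/67.320=0.016 → t=0.260; u2·a0=0.2717·67.320=18.291; a1+a2=0.000 < 18.291 ≤ a1+…+a3=67.320 → R3 fires; A=0 C=18 M=9
Draw 12: a1=0.000, a2=0.000, a3=71.280, a0=71.280; τ=−ln(0.3238)/71.280=0.016 → t=0.275; u2·a0=0.5175·71.280=36.887; a1+a2=0.000 < 36.887 ≤ a1+…+a3=71.280 → R3 fires; A=0 C=19 M=9
Draw 13: a1=0.000, a2=0.000, a3=75.240, a0=75.240; τ=−ln(0.4972)/75.240=0.009 → t=0.285 > T=0.28: stop.
Read off M at T=0.28: 9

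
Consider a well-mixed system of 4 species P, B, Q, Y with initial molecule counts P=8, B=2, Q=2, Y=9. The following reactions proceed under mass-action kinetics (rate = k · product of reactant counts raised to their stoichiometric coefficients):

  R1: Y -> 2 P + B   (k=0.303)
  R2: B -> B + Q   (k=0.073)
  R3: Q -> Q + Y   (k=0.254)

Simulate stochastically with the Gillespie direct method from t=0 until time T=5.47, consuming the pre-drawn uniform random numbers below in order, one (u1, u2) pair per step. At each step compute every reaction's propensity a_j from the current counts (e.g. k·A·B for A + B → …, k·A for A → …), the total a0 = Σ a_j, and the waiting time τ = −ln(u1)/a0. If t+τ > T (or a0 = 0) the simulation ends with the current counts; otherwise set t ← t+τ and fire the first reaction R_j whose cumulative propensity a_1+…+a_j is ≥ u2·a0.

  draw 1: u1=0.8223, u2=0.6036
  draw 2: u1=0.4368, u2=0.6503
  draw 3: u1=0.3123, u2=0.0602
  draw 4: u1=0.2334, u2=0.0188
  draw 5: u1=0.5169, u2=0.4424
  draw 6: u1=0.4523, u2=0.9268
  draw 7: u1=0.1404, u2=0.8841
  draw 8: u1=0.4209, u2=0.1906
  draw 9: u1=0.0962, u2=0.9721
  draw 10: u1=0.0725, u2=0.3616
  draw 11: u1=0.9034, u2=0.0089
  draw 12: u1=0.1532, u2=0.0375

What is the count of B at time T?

t=0.000: P=8 B=2 Q=2 Y=9
Draw 1: a1=2.727, a2=0.146, a3=0.508, a0=3.381; τ=−ln(0.8223)/3.381=0.058 → t=0.058; u2·a0=0.6036·3.381=2.041 ≤ a1=2.727 → R1 fires; P=10 B=3 Q=2 Y=8
Draw 2: a1=2.424, a2=0.219, a3=0.508, a0=3.151; τ=−ln(0.4368)/3.151=0.263 → t=0.321; u2·a0=0.6503·3.151=2.049 ≤ a1=2.424 → R1 fires; P=12 B=4 Q=2 Y=7
Draw 3: a1=2.121, a2=0.292, a3=0.508, a0=2.921; τ=−ln(0.3123)/2.921=0.398 → t=0.719; u2·a0=0.0602·2.921=0.176 ≤ a1=2.121 → R1 fires; P=14 B=5 Q=2 Y=6
Draw 4: a1=1.818, a2=0.365, a3=0.508, a0=2.691; τ=−ln(0.2334)/2.691=0.541 → t=1.260; u2·a0=0.0188·2.691=0.051 ≤ a1=1.818 → R1 fires; P=16 B=6 Q=2 Y=5
Draw 5: a1=1.515, a2=0.438, a3=0.508, a0=2.461; τ=−ln(0.5169)/2.461=0.268 → t=1.528; u2·a0=0.4424·2.461=1.089 ≤ a1=1.515 → R1 fires; P=18 B=7 Q=2 Y=4
Draw 6: a1=1.212, a2=0.511, a3=0.508, a0=2.231; τ=−ln(0.4523)/2.231=0.356 → t=1.884; u2·a0=0.9268·2.231=2.068; a1+a2=1.723 < 2.068 ≤ a1+…+a3=2.231 → R3 fires; P=18 B=7 Q=2 Y=5
Draw 7: a1=1.515, a2=0.511, a3=0.508, a0=2.534; τ=−ln(0.1404)/2.534=0.775 → t=2.658; u2·a0=0.8841·2.534=2.240; a1+a2=2.026 < 2.240 ≤ a1+…+a3=2.534 → R3 fires; P=18 B=7 Q=2 Y=6
Draw 8: a1=1.818, a2=0.511, a3=0.508, a0=2.837; τ=−ln(0.4209)/2.837=0.305 → t=2.963; u2·a0=0.1906·2.837=0.541 ≤ a1=1.818 → R1 fires; P=20 B=8 Q=2 Y=5
Draw 9: a1=1.515, a2=0.584, a3=0.508, a0=2.607; τ=−ln(0.0962)/2.607=0.898 → t=3.862; u2·a0=0.9721·2.607=2.534; a1+a2=2.099 < 2.534 ≤ a1+…+a3=2.607 → R3 fires; P=20 B=8 Q=2 Y=6
Draw 10: a1=1.818, a2=0.584, a3=0.508, a0=2.910; τ=−ln(0.0725)/2.910=0.902 → t=4.763; u2·a0=0.3616·2.910=1.052 ≤ a1=1.818 → R1 fires; P=22 B=9 Q=2 Y=5
Draw 11: a1=1.515, a2=0.657, a3=0.508, a0=2.680; τ=−ln(0.9034)/2.680=0.038 → t=4.801; u2·a0=0.0089·2.680=0.024 ≤ a1=1.515 → R1 fires; P=24 B=10 Q=2 Y=4
Draw 12: a1=1.212, a2=0.730, a3=0.508, a0=2.450; τ=−ln(0.1532)/2.450=0.766 → t=5.567 > T=5.47: stop.
Read off B at T=5.47: 10

B at T = 10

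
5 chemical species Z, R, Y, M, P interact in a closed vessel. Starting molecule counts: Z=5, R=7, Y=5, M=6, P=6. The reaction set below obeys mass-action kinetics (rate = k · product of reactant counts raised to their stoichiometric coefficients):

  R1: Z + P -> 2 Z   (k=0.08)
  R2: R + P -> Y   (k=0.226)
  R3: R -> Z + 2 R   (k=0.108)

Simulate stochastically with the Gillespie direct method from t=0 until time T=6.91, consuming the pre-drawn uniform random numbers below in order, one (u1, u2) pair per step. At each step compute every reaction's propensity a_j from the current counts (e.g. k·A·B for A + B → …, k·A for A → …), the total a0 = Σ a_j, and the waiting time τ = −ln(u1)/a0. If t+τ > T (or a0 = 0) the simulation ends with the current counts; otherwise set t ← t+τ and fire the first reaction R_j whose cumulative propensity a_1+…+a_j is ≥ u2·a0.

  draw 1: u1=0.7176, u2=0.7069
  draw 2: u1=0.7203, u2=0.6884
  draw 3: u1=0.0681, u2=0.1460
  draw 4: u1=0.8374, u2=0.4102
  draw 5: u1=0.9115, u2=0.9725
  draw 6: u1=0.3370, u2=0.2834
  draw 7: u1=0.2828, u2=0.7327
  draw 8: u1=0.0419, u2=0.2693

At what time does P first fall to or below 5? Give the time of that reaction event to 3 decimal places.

t=0.000: Z=5 R=7 Y=5 M=6 P=6
Draw 1: a1=2.400, a2=9.492, a3=0.756, a0=12.648; τ=−ln(0.7176)/12.648=0.026 → t=0.026; u2·a0=0.7069·12.648=8.941; a1=2.400 < 8.941 ≤ a1+a2=11.892 → R2 fires; Z=5 R=6 Y=6 M=6 P=5
Draw 2: a1=2.000, a2=6.780, a3=0.648, a0=9.428; τ=−ln(0.7203)/9.428=0.035 → t=0.061; u2·a0=0.6884·9.428=6.490; a1=2.000 < 6.490 ≤ a1+a2=8.780 → R2 fires; Z=5 R=5 Y=7 M=6 P=4
Draw 3: a1=1.600, a2=4.520, a3=0.540, a0=6.660; τ=−ln(0.0681)/6.660=0.403 → t=0.464; u2·a0=0.1460·6.660=0.972 ≤ a1=1.600 → R1 fires; Z=6 R=5 Y=7 M=6 P=3
Draw 4: a1=1.440, a2=3.390, a3=0.540, a0=5.370; τ=−ln(0.8374)/5.370=0.033 → t=0.498; u2·a0=0.4102·5.370=2.203; a1=1.440 < 2.203 ≤ a1+a2=4.830 → R2 fires; Z=6 R=4 Y=8 M=6 P=2
Draw 5: a1=0.960, a2=1.808, a3=0.432, a0=3.200; τ=−ln(0.9115)/3.200=0.029 → t=0.526; u2·a0=0.9725·3.200=3.112; a1+a2=2.768 < 3.112 ≤ a1+…+a3=3.200 → R3 fires; Z=7 R=5 Y=8 M=6 P=2
Draw 6: a1=1.120, a2=2.260, a3=0.540, a0=3.920; τ=−ln(0.3370)/3.920=0.277 → t=0.804; u2·a0=0.2834·3.920=1.111 ≤ a1=1.120 → R1 fires; Z=8 R=5 Y=8 M=6 P=1
Draw 7: a1=0.640, a2=1.130, a3=0.540, a0=2.310; τ=−ln(0.2828)/2.310=0.547 → t=1.351; u2·a0=0.7327·2.310=1.693; a1=0.640 < 1.693 ≤ a1+a2=1.770 → R2 fires; Z=8 R=4 Y=9 M=6 P=0
Draw 8: a1=0.000, a2=0.000, a3=0.432, a0=0.432; τ=−ln(0.0419)/0.432=7.344 → t=8.694 > T=6.91: stop.
P first becomes ≤ 5 when it reaches 5 at the event at t=0.026.

Threshold first reached at t = 0.026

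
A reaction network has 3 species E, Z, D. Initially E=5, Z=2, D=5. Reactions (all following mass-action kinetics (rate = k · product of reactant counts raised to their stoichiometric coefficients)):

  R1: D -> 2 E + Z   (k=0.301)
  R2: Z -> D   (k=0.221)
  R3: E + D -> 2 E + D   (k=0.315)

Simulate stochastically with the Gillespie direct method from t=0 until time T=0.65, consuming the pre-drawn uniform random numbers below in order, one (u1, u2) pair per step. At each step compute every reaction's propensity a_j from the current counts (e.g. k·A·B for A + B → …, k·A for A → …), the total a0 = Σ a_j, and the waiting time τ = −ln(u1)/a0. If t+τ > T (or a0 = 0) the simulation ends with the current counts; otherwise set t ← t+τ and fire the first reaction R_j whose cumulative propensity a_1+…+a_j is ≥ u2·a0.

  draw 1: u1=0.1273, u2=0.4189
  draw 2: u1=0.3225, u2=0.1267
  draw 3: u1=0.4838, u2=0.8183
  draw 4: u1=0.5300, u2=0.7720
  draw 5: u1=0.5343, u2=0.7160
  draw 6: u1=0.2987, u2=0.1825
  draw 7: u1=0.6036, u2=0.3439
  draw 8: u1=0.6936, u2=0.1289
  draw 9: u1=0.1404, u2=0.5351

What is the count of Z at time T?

t=0.000: E=5 Z=2 D=5
Draw 1: a1=1.505, a2=0.442, a3=7.875, a0=9.822; τ=−ln(0.1273)/9.822=0.210 → t=0.210; u2·a0=0.4189·9.822=4.114; a1+a2=1.947 < 4.114 ≤ a1+…+a3=9.822 → R3 fires; E=6 Z=2 D=5
Draw 2: a1=1.505, a2=0.442, a3=9.450, a0=11.397; τ=−ln(0.3225)/11.397=0.099 → t=0.309; u2·a0=0.1267·11.397=1.444 ≤ a1=1.505 → R1 fires; E=8 Z=3 D=4
Draw 3: a1=1.204, a2=0.663, a3=10.080, a0=11.947; τ=−ln(0.4838)/11.947=0.061 → t=0.370; u2·a0=0.8183·11.947=9.776; a1+a2=1.867 < 9.776 ≤ a1+…+a3=11.947 → R3 fires; E=9 Z=3 D=4
Draw 4: a1=1.204, a2=0.663, a3=11.340, a0=13.207; τ=−ln(0.5300)/13.207=0.048 → t=0.418; u2·a0=0.7720·13.207=10.196; a1+a2=1.867 < 10.196 ≤ a1+…+a3=13.207 → R3 fires; E=10 Z=3 D=4
Draw 5: a1=1.204, a2=0.663, a3=12.600, a0=14.467; τ=−ln(0.5343)/14.467=0.043 → t=0.461; u2·a0=0.7160·14.467=10.358; a1+a2=1.867 < 10.358 ≤ a1+…+a3=14.467 → R3 fires; E=11 Z=3 D=4
Draw 6: a1=1.204, a2=0.663, a3=13.860, a0=15.727; τ=−ln(0.2987)/15.727=0.077 → t=0.538; u2·a0=0.1825·15.727=2.870; a1+a2=1.867 < 2.870 ≤ a1+…+a3=15.727 → R3 fires; E=12 Z=3 D=4
Draw 7: a1=1.204, a2=0.663, a3=15.120, a0=16.987; τ=−ln(0.6036)/16.987=0.030 → t=0.568; u2·a0=0.3439·16.987=5.842; a1+a2=1.867 < 5.842 ≤ a1+…+a3=16.987 → R3 fires; E=13 Z=3 D=4
Draw 8: a1=1.204, a2=0.663, a3=16.380, a0=18.247; τ=−ln(0.6936)/18.247=0.020 → t=0.588; u2·a0=0.1289·18.247=2.352; a1+a2=1.867 < 2.352 ≤ a1+…+a3=18.247 → R3 fires; E=14 Z=3 D=4
Draw 9: a1=1.204, a2=0.663, a3=17.640, a0=19.507; τ=−ln(0.1404)/19.507=0.101 → t=0.689 > T=0.65: stop.
Read off Z at T=0.65: 3

Z at T = 3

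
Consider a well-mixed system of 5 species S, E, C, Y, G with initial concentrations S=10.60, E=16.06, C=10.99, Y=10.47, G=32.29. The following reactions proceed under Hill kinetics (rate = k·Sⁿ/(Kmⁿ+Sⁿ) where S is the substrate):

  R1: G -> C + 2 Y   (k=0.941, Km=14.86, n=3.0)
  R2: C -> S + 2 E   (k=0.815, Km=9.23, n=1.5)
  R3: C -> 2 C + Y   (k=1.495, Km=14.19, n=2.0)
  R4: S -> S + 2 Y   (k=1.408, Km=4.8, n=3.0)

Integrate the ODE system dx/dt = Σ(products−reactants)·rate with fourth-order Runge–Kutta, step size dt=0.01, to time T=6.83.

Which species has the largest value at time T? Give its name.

RK4 with dt=0.01: 683 steps to T=6.83. Trajectory (selected grid times):
t=0.00: S=10.60 E=16.06 C=10.99 Y=10.47 G=32.29
t=0.76: S=10.96 E=16.77 C=11.73 Y=14.18 G=31.64
t=1.52: S=11.33 E=17.52 C=12.48 Y=17.93 G=30.99
t=2.28: S=11.71 E=18.29 C=13.25 Y=21.72 G=30.35
t=3.04: S=12.11 E=19.08 C=14.03 Y=25.55 G=29.71
t=3.79: S=12.52 E=19.89 C=14.82 Y=29.37 G=29.09
t=4.55: S=12.94 E=20.73 C=15.64 Y=33.26 G=28.46
t=5.31: S=13.37 E=21.60 C=16.47 Y=37.19 G=27.84
t=6.07: S=13.81 E=22.48 C=17.31 Y=41.14 G=27.22
t=6.83: S=14.26 E=23.38 C=18.17 Y=45.12 G=26.61
At T=6.83: S=14.26 E=23.38 C=18.17 Y=45.12 G=26.61; the largest is Y.

Dominant species at T: Y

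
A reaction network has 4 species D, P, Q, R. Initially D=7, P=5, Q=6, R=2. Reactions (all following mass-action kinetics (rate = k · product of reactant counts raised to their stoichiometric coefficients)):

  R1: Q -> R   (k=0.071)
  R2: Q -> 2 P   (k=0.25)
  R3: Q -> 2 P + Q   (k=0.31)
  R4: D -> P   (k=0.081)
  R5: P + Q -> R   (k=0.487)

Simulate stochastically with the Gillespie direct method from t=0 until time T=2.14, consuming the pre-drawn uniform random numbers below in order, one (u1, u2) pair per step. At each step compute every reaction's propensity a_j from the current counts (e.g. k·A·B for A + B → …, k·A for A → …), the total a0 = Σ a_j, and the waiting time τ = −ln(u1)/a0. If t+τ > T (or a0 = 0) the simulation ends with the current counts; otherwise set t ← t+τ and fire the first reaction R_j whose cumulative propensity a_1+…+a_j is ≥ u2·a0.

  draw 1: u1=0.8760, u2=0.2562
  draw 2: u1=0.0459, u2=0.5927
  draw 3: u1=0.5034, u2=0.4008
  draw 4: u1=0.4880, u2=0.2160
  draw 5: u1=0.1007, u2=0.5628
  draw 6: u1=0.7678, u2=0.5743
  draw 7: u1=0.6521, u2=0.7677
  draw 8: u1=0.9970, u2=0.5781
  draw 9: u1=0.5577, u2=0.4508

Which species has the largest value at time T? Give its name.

t=0.000: D=7 P=5 Q=6 R=2
Draw 1: a1=0.426, a2=1.500, a3=1.860, a4=0.567, a5=14.610, a0=18.963; τ=−ln(0.8760)/18.963=0.007 → t=0.007; u2·a0=0.2562·18.963=4.858; a1+…+a4=4.353 < 4.858 ≤ a1+…+a5=18.963 → R5 fires; D=7 P=4 Q=5 R=3
Draw 2: a1=0.355, a2=1.250, a3=1.550, a4=0.567, a5=9.740, a0=13.462; τ=−ln(0.0459)/13.462=0.229 → t=0.236; u2·a0=0.5927·13.462=7.979; a1+…+a4=3.722 < 7.979 ≤ a1+…+a5=13.462 → R5 fires; D=7 P=3 Q=4 R=4
Draw 3: a1=0.284, a2=1.000, a3=1.240, a4=0.567, a5=5.844, a0=8.935; τ=−ln(0.5034)/8.935=0.077 → t=0.313; u2·a0=0.4008·8.935=3.581; a1+…+a4=3.091 < 3.581 ≤ a1+…+a5=8.935 → R5 fires; D=7 P=2 Q=3 R=5
Draw 4: a1=0.213, a2=0.750, a3=0.930, a4=0.567, a5=2.922, a0=5.382; τ=−ln(0.4880)/5.382=0.133 → t=0.446; u2·a0=0.2160·5.382=1.163; a1+a2=0.963 < 1.163 ≤ a1+…+a3=1.893 → R3 fires; D=7 P=4 Q=3 R=5
Draw 5: a1=0.213, a2=0.750, a3=0.930, a4=0.567, a5=5.844, a0=8.304; τ=−ln(0.1007)/8.304=0.276 → t=0.722; u2·a0=0.5628·8.304=4.673; a1+…+a4=2.460 < 4.673 ≤ a1+…+a5=8.304 → R5 fires; D=7 P=3 Q=2 R=6
Draw 6: a1=0.142, a2=0.500, a3=0.620, a4=0.567, a5=2.922, a0=4.751; τ=−ln(0.7678)/4.751=0.056 → t=0.778; u2·a0=0.5743·4.751=2.728; a1+…+a4=1.829 < 2.728 ≤ a1+…+a5=4.751 → R5 fires; D=7 P=2 Q=1 R=7
Draw 7: a1=0.071, a2=0.250, a3=0.310, a4=0.567, a5=0.974, a0=2.172; τ=−ln(0.6521)/2.172=0.197 → t=0.975; u2·a0=0.7677·2.172=1.667; a1+…+a4=1.198 < 1.667 ≤ a1+…+a5=2.172 → R5 fires; D=7 P=1 Q=0 R=8
Draw 8: a1=0.000, a2=0.000, a3=0.000, a4=0.567, a5=0.000, a0=0.567; τ=−ln(0.9970)/0.567=0.005 → t=0.980; u2·a0=0.5781·0.567=0.328; a1+…+a3=0.000 < 0.328 ≤ a1+…+a4=0.567 → R4 fires; D=6 P=2 Q=0 R=8
Draw 9: a1=0.000, a2=0.000, a3=0.000, a4=0.486, a5=0.000, a0=0.486; τ=−ln(0.5577)/0.486=1.202 → t=2.182 > T=2.14: stop.
At T=2.14: D=6 P=2 Q=0 R=8; the largest is R.

Dominant species at T: R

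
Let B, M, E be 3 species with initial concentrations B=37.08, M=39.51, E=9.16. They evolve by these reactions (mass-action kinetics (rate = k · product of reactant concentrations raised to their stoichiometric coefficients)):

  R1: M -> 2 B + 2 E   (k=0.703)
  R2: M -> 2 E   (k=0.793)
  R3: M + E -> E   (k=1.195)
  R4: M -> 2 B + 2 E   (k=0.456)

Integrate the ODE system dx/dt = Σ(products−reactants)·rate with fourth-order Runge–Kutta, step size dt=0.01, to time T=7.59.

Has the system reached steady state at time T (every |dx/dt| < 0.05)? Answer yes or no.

Steady state at T: yes

RK4 with dt=0.01: 759 steps to T=7.59. Trajectory (selected grid times):
t=0.00: B=37.08 M=39.51 E=9.16
t=0.84: B=42.16 M=0.00 E=17.72
t=1.69: B=42.16 M=0.00 E=17.72
t=2.53: B=42.16 M=0.00 E=17.72
t=3.37: B=42.16 M=0.00 E=17.72
t=4.22: B=42.16 M=0.00 E=17.72
t=5.06: B=42.16 M=0.00 E=17.72
t=5.90: B=42.16 M=0.00 E=17.72
t=6.75: B=42.16 M=0.00 E=17.72
t=7.59: B=42.16 M=0.00 E=17.72
Rates at T: R1=0.0000, R2=0.0000, R3=0.0000, R4=0.0000
dx/dt at T (Σ net stoichiometry × rate): B=+0.0000, M=-0.0000, E=+0.0000
Largest |dx/dt| is |-0.0000| (M) < 0.05 → steady.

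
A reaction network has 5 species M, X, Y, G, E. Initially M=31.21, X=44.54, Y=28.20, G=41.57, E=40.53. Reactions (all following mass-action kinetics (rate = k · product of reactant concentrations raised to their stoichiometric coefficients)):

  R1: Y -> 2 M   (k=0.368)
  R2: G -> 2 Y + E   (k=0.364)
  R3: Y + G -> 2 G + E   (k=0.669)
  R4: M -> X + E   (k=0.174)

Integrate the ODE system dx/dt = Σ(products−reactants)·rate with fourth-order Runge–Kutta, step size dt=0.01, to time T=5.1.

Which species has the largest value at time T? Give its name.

RK4 with dt=0.01: 510 steps to T=5.1. Trajectory (selected grid times):
t=0.00: M=31.21 X=44.54 Y=28.20 G=41.57 E=40.53
t=0.57: M=29.19 X=47.56 Y=1.08 G=83.62 E=116.44
t=1.13: M=26.90 X=50.29 Y=1.08 G=102.27 E=175.59
t=1.70: M=24.80 X=52.85 Y=1.08 G=125.60 E=248.59
t=2.27: M=22.89 X=55.21 Y=1.08 G=154.31 E=337.53
t=2.83: M=21.19 X=57.36 Y=1.09 G=188.95 E=444.05
t=3.40: M=19.62 X=59.38 Y=1.09 G=232.26 E=576.46
t=3.97: M=18.20 X=61.26 Y=1.09 G=285.56 E=738.69
t=4.53: M=16.94 X=62.97 Y=1.09 G=349.87 E=933.80
t=5.10: M=15.77 X=64.59 Y=1.09 G=430.29 E=1177.13
At T=5.1: M=15.77 X=64.59 Y=1.09 G=430.29 E=1177.13; the largest is E.

Dominant species at T: E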